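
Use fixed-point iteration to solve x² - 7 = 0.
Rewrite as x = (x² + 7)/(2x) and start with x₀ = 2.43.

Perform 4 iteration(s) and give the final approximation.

Equation: x² - 7 = 0
Fixed-point form: x = (x² + 7)/(2x)
x₀ = 2.43

x_1 = g(2.430000) = 2.655329
x_2 = g(2.655329) = 2.645769
x_3 = g(2.645769) = 2.645751
x_4 = g(2.645751) = 2.645751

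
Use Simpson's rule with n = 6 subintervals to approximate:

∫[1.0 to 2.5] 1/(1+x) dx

f(x) = 1/(1+x)
a = 1.0, b = 2.5, n = 6
h = (b - a)/n = 0.250000

Simpson's rule: (h/3)[f(x₀) + 4f(x₁) + 2f(x₂) + ... + f(xₙ)]

x_0 = 1.0000, f(x_0) = 0.500000, coefficient = 1
x_1 = 1.2500, f(x_1) = 0.444444, coefficient = 4
x_2 = 1.5000, f(x_2) = 0.400000, coefficient = 2
x_3 = 1.7500, f(x_3) = 0.363636, coefficient = 4
x_4 = 2.0000, f(x_4) = 0.333333, coefficient = 2
x_5 = 2.2500, f(x_5) = 0.307692, coefficient = 4
x_6 = 2.5000, f(x_6) = 0.285714, coefficient = 1

I ≈ (0.250000/3) × 6.715473 = 0.559623
Exact value: 0.559616
Error: 0.000007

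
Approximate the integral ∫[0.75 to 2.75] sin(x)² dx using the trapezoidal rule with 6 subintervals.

f(x) = sin(x)²
a = 0.75, b = 2.75, n = 6
h = (b - a)/n = 0.333333

Trapezoidal rule: (h/2)[f(x₀) + 2f(x₁) + 2f(x₂) + ... + f(xₙ)]

x_0 = 0.7500, f(x_0) = 0.464631, coefficient = 1
x_1 = 1.0833, f(x_1) = 0.780615, coefficient = 2
x_2 = 1.4167, f(x_2) = 0.976432, coefficient = 2
x_3 = 1.7500, f(x_3) = 0.968228, coefficient = 2
x_4 = 2.0833, f(x_4) = 0.759518, coefficient = 2
x_5 = 2.4167, f(x_5) = 0.439675, coefficient = 2
x_6 = 2.7500, f(x_6) = 0.145665, coefficient = 1

I ≈ (0.333333/2) × 8.459232 = 1.409872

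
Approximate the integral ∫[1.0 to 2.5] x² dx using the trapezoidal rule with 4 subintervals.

f(x) = x²
a = 1.0, b = 2.5, n = 4
h = (b - a)/n = 0.375000

Trapezoidal rule: (h/2)[f(x₀) + 2f(x₁) + 2f(x₂) + ... + f(xₙ)]

x_0 = 1.0000, f(x_0) = 1.000000, coefficient = 1
x_1 = 1.3750, f(x_1) = 1.890625, coefficient = 2
x_2 = 1.7500, f(x_2) = 3.062500, coefficient = 2
x_3 = 2.1250, f(x_3) = 4.515625, coefficient = 2
x_4 = 2.5000, f(x_4) = 6.250000, coefficient = 1

I ≈ (0.375000/2) × 26.187500 = 4.910156
Exact value: 4.875000
Error: 0.035156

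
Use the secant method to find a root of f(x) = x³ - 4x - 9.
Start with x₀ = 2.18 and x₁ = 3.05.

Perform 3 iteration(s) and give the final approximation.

f(x) = x³ - 4x - 9
x₀ = 2.18, x₁ = 3.05

Secant formula: x_{n+1} = x_n - f(x_n)(x_n - x_{n-1})/(f(x_n) - f(x_{n-1}))

Iteration 1:
  f(2.180000) = -7.359768
  f(3.050000) = 7.172625
  x_2 = 3.050000 - 7.172625×(3.050000 - 2.180000)/(7.172625 - (-7.359768))
       = 2.620602
Iteration 2:
  f(3.050000) = 7.172625
  f(2.620602) = -1.485284
  x_3 = 2.620602 - (-1.485284)×(2.620602 - 3.050000)/(-1.485284 - 7.172625)
       = 2.694266
Iteration 3:
  f(2.620602) = -1.485284
  f(2.694266) = -0.219200
  x_4 = 2.694266 - (-0.219200)×(2.694266 - 2.620602)/(-0.219200 - (-1.485284))
       = 2.707020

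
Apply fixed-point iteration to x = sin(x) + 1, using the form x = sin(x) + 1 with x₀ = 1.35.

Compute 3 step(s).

Equation: x = sin(x) + 1
Fixed-point form: x = sin(x) + 1
x₀ = 1.35

x_1 = g(1.350000) = 1.975723
x_2 = g(1.975723) = 1.919131
x_3 = g(1.919131) = 1.939942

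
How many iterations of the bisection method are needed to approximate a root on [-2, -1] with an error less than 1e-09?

We need (b-a)/2^n ≤ 1e-09
(-1 - (-2))/2^n ≤ 1e-09
1/2^n ≤ 1e-09
2^n ≥ 1000000000
n ≥ log₂(1000000000) = 29.90
n ≥ 30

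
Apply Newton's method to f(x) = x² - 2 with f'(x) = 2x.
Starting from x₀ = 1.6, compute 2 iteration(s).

f(x) = x² - 2
f'(x) = 2x
x₀ = 1.6

Newton-Raphson formula: x_{n+1} = x_n - f(x_n)/f'(x_n)

Iteration 1:
  f(1.600000) = 0.560000
  f'(1.600000) = 3.200000
  x_1 = 1.600000 - 0.560000/3.200000 = 1.425000
Iteration 2:
  f(1.425000) = 0.030625
  f'(1.425000) = 2.850000
  x_2 = 1.425000 - 0.030625/2.850000 = 1.414254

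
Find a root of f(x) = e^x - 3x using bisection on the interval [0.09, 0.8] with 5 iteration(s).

f(x) = e^x - 3x
Initial interval: [0.09, 0.8]

Iteration 1:
  c_1 = (0.090000 + 0.800000)/2 = 0.445000
  f(c_1) = f(0.445000) = 0.225490
  f(a) × f(c) ≥ 0, new interval: [0.445000, 0.800000]
Iteration 2:
  c_2 = (0.445000 + 0.800000)/2 = 0.622500
  f(c_2) = f(0.622500) = -0.003919
  f(a) × f(c) < 0, new interval: [0.445000, 0.622500]
Iteration 3:
  c_3 = (0.445000 + 0.622500)/2 = 0.533750
  f(c_3) = f(0.533750) = 0.104065
  f(a) × f(c) ≥ 0, new interval: [0.533750, 0.622500]
Iteration 4:
  c_4 = (0.533750 + 0.622500)/2 = 0.578125
  f(c_4) = f(0.578125) = 0.048318
  f(a) × f(c) ≥ 0, new interval: [0.578125, 0.622500]
Iteration 5:
  c_5 = (0.578125 + 0.622500)/2 = 0.600313
  f(c_5) = f(0.600313) = 0.021751
  f(a) × f(c) ≥ 0, new interval: [0.600313, 0.622500]

After 5 iteration(s), the approximation is c_5 = 0.600313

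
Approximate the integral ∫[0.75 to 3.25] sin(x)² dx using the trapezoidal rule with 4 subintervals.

f(x) = sin(x)²
a = 0.75, b = 3.25, n = 4
h = (b - a)/n = 0.625000

Trapezoidal rule: (h/2)[f(x₀) + 2f(x₁) + 2f(x₂) + ... + f(xₙ)]

x_0 = 0.7500, f(x_0) = 0.464631, coefficient = 1
x_1 = 1.3750, f(x_1) = 0.962151, coefficient = 2
x_2 = 2.0000, f(x_2) = 0.826822, coefficient = 2
x_3 = 2.6250, f(x_3) = 0.243957, coefficient = 2
x_4 = 3.2500, f(x_4) = 0.011706, coefficient = 1

I ≈ (0.625000/2) × 4.542198 = 1.419437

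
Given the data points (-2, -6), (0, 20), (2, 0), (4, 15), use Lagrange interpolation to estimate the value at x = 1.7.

Lagrange interpolation formula:
P(x) = Σ yᵢ × Lᵢ(x)
where Lᵢ(x) = Π_{j≠i} (x - xⱼ)/(xᵢ - xⱼ)

L_0(1.7) = (1.7 - 0)/(-2 - 0) × (1.7 - 2)/(-2 - 2) × (1.7 - 4)/(-2 - 4) = -0.024437
L_1(1.7) = (1.7 - (-2))/(0 - (-2)) × (1.7 - 2)/(0 - 2) × (1.7 - 4)/(0 - 4) = 0.159563
L_2(1.7) = (1.7 - (-2))/(2 - (-2)) × (1.7 - 0)/(2 - 0) × (1.7 - 4)/(2 - 4) = 0.904187
L_3(1.7) = (1.7 - (-2))/(4 - (-2)) × (1.7 - 0)/(4 - 0) × (1.7 - 2)/(4 - 2) = -0.039313

P(1.7) = (-6)×L_0(1.7) + 20×L_1(1.7) + 0×L_2(1.7) + 15×L_3(1.7)
P(1.7) = 2.748188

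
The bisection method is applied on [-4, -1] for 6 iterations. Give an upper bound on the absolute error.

Bisection error bound: |error| ≤ (b-a)/2^n
|error| ≤ (-1 - (-4))/2^6 = 3/2^6
|error| ≤ 0.0468750000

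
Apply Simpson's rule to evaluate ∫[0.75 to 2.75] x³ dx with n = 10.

f(x) = x³
a = 0.75, b = 2.75, n = 10
h = (b - a)/n = 0.200000

Simpson's rule: (h/3)[f(x₀) + 4f(x₁) + 2f(x₂) + ... + f(xₙ)]

x_0 = 0.7500, f(x_0) = 0.421875, coefficient = 1
x_1 = 0.9500, f(x_1) = 0.857375, coefficient = 4
x_2 = 1.1500, f(x_2) = 1.520875, coefficient = 2
x_3 = 1.3500, f(x_3) = 2.460375, coefficient = 4
x_4 = 1.5500, f(x_4) = 3.723875, coefficient = 2
x_5 = 1.7500, f(x_5) = 5.359375, coefficient = 4
x_6 = 1.9500, f(x_6) = 7.414875, coefficient = 2
x_7 = 2.1500, f(x_7) = 9.938375, coefficient = 4
x_8 = 2.3500, f(x_8) = 12.977875, coefficient = 2
x_9 = 2.5500, f(x_9) = 16.581375, coefficient = 4
x_10 = 2.7500, f(x_10) = 20.796875, coefficient = 1

I ≈ (0.200000/3) × 213.281250 = 14.218750
Exact value: 14.218750
Error: 0.000000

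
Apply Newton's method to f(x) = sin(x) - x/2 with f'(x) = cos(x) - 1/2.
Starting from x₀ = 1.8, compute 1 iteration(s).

f(x) = sin(x) - x/2
f'(x) = cos(x) - 1/2
x₀ = 1.8

Newton-Raphson formula: x_{n+1} = x_n - f(x_n)/f'(x_n)

Iteration 1:
  f(1.800000) = 0.073848
  f'(1.800000) = -0.727202
  x_1 = 1.800000 - 0.073848/(-0.727202) = 1.901550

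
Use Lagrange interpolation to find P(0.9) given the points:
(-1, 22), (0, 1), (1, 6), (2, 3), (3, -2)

Lagrange interpolation formula:
P(x) = Σ yᵢ × Lᵢ(x)
where Lᵢ(x) = Π_{j≠i} (x - xⱼ)/(xᵢ - xⱼ)

L_0(0.9) = (0.9 - 0)/(-1 - 0) × (0.9 - 1)/(-1 - 1) × (0.9 - 2)/(-1 - 2) × (0.9 - 3)/(-1 - 3) = -0.008662
L_1(0.9) = (0.9 - (-1))/(0 - (-1)) × (0.9 - 1)/(0 - 1) × (0.9 - 2)/(0 - 2) × (0.9 - 3)/(0 - 3) = 0.073150
L_2(0.9) = (0.9 - (-1))/(1 - (-1)) × (0.9 - 0)/(1 - 0) × (0.9 - 2)/(1 - 2) × (0.9 - 3)/(1 - 3) = 0.987525
L_3(0.9) = (0.9 - (-1))/(2 - (-1)) × (0.9 - 0)/(2 - 0) × (0.9 - 1)/(2 - 1) × (0.9 - 3)/(2 - 3) = -0.059850
L_4(0.9) = (0.9 - (-1))/(3 - (-1)) × (0.9 - 0)/(3 - 0) × (0.9 - 1)/(3 - 1) × (0.9 - 2)/(3 - 2) = 0.007837

P(0.9) = 22×L_0(0.9) + 1×L_1(0.9) + 6×L_2(0.9) + 3×L_3(0.9) + (-2)×L_4(0.9)
P(0.9) = 5.612500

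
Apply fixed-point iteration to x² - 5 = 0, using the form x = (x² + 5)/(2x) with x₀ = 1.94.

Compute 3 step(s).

Equation: x² - 5 = 0
Fixed-point form: x = (x² + 5)/(2x)
x₀ = 1.94

x_1 = g(1.940000) = 2.258660
x_2 = g(2.258660) = 2.236181
x_3 = g(2.236181) = 2.236068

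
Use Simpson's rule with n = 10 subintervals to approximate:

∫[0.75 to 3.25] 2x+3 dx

f(x) = 2x+3
a = 0.75, b = 3.25, n = 10
h = (b - a)/n = 0.250000

Simpson's rule: (h/3)[f(x₀) + 4f(x₁) + 2f(x₂) + ... + f(xₙ)]

x_0 = 0.7500, f(x_0) = 4.500000, coefficient = 1
x_1 = 1.0000, f(x_1) = 5.000000, coefficient = 4
x_2 = 1.2500, f(x_2) = 5.500000, coefficient = 2
x_3 = 1.5000, f(x_3) = 6.000000, coefficient = 4
x_4 = 1.7500, f(x_4) = 6.500000, coefficient = 2
x_5 = 2.0000, f(x_5) = 7.000000, coefficient = 4
x_6 = 2.2500, f(x_6) = 7.500000, coefficient = 2
x_7 = 2.5000, f(x_7) = 8.000000, coefficient = 4
x_8 = 2.7500, f(x_8) = 8.500000, coefficient = 2
x_9 = 3.0000, f(x_9) = 9.000000, coefficient = 4
x_10 = 3.2500, f(x_10) = 9.500000, coefficient = 1

I ≈ (0.250000/3) × 210.000000 = 17.500000
Exact value: 17.500000
Error: 0.000000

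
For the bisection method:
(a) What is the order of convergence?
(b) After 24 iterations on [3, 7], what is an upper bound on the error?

(a) Bisection has linear (order 1) convergence; the error is halved each step.

(b) Error bound = (b-a)/2^n = (7 - 3)/2^{24}
    = 4/2^{24}

(a) 1 (linear); (b) error ≤ 2.38e-07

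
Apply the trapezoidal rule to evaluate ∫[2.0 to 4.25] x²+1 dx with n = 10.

f(x) = x²+1
a = 2.0, b = 4.25, n = 10
h = (b - a)/n = 0.225000

Trapezoidal rule: (h/2)[f(x₀) + 2f(x₁) + 2f(x₂) + ... + f(xₙ)]

x_0 = 2.0000, f(x_0) = 5.000000, coefficient = 1
x_1 = 2.2250, f(x_1) = 5.950625, coefficient = 2
x_2 = 2.4500, f(x_2) = 7.002500, coefficient = 2
x_3 = 2.6750, f(x_3) = 8.155625, coefficient = 2
x_4 = 2.9000, f(x_4) = 9.410000, coefficient = 2
x_5 = 3.1250, f(x_5) = 10.765625, coefficient = 2
x_6 = 3.3500, f(x_6) = 12.222500, coefficient = 2
x_7 = 3.5750, f(x_7) = 13.780625, coefficient = 2
x_8 = 3.8000, f(x_8) = 15.440000, coefficient = 2
x_9 = 4.0250, f(x_9) = 17.200625, coefficient = 2
x_10 = 4.2500, f(x_10) = 19.062500, coefficient = 1

I ≈ (0.225000/2) × 223.918750 = 25.190859
Exact value: 25.171875
Error: 0.018984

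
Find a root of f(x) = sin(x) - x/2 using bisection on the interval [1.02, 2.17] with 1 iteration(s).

f(x) = sin(x) - x/2
Initial interval: [1.02, 2.17]

Iteration 1:
  c_1 = (1.020000 + 2.170000)/2 = 1.595000
  f(c_1) = f(1.595000) = 0.202207
  f(a) × f(c) ≥ 0, new interval: [1.595000, 2.170000]

After 1 iteration(s), the approximation is c_1 = 1.595000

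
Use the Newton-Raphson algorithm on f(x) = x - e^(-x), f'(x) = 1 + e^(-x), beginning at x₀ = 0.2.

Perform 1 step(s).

f(x) = x - e^(-x)
f'(x) = 1 + e^(-x)
x₀ = 0.2

Newton-Raphson formula: x_{n+1} = x_n - f(x_n)/f'(x_n)

Iteration 1:
  f(0.200000) = -0.618731
  f'(0.200000) = 1.818731
  x_1 = 0.200000 - (-0.618731)/1.818731 = 0.540199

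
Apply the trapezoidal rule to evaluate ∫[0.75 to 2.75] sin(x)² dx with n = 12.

f(x) = sin(x)²
a = 0.75, b = 2.75, n = 12
h = (b - a)/n = 0.166667

Trapezoidal rule: (h/2)[f(x₀) + 2f(x₁) + 2f(x₂) + ... + f(xₙ)]

x_0 = 0.7500, f(x_0) = 0.464631, coefficient = 1
x_1 = 0.9167, f(x_1) = 0.629766, coefficient = 2
x_2 = 1.0833, f(x_2) = 0.780615, coefficient = 2
x_3 = 1.2500, f(x_3) = 0.900572, coefficient = 2
x_4 = 1.4167, f(x_4) = 0.976432, coefficient = 2
x_5 = 1.5833, f(x_5) = 0.999843, coefficient = 2
x_6 = 1.7500, f(x_6) = 0.968228, coefficient = 2
x_7 = 1.9167, f(x_7) = 0.885068, coefficient = 2
x_8 = 2.0833, f(x_8) = 0.759518, coefficient = 2
x_9 = 2.2500, f(x_9) = 0.605398, coefficient = 2
x_10 = 2.4167, f(x_10) = 0.439675, coefficient = 2
x_11 = 2.5833, f(x_11) = 0.280593, coefficient = 2
x_12 = 2.7500, f(x_12) = 0.145665, coefficient = 1

I ≈ (0.166667/2) × 17.061712 = 1.421809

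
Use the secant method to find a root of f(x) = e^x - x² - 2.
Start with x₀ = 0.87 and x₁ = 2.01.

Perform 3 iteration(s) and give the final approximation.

f(x) = e^x - x² - 2
x₀ = 0.87, x₁ = 2.01

Secant formula: x_{n+1} = x_n - f(x_n)(x_n - x_{n-1})/(f(x_n) - f(x_{n-1}))

Iteration 1:
  f(0.870000) = -0.369989
  f(2.010000) = 1.423217
  x_2 = 2.010000 - 1.423217×(2.010000 - 0.870000)/(1.423217 - (-0.369989))
       = 1.105214
Iteration 2:
  f(2.010000) = 1.423217
  f(1.105214) = -0.201627
  x_3 = 1.105214 - (-0.201627)×(1.105214 - 2.010000)/(-0.201627 - 1.423217)
       = 1.217489
Iteration 3:
  f(1.105214) = -0.201627
  f(1.217489) = -0.103586
  x_4 = 1.217489 - (-0.103586)×(1.217489 - 1.105214)/(-0.103586 - (-0.201627))
       = 1.336114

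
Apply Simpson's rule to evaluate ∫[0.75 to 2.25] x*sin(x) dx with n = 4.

f(x) = x*sin(x)
a = 0.75, b = 2.25, n = 4
h = (b - a)/n = 0.375000

Simpson's rule: (h/3)[f(x₀) + 4f(x₁) + 2f(x₂) + ... + f(xₙ)]

x_0 = 0.7500, f(x_0) = 0.511229, coefficient = 1
x_1 = 1.1250, f(x_1) = 1.015051, coefficient = 4
x_2 = 1.5000, f(x_2) = 1.496242, coefficient = 2
x_3 = 1.8750, f(x_3) = 1.788911, coefficient = 4
x_4 = 2.2500, f(x_4) = 1.750665, coefficient = 1

I ≈ (0.375000/3) × 16.470226 = 2.058778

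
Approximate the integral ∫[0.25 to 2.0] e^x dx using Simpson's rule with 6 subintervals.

f(x) = e^x
a = 0.25, b = 2.0, n = 6
h = (b - a)/n = 0.291667

Simpson's rule: (h/3)[f(x₀) + 4f(x₁) + 2f(x₂) + ... + f(xₙ)]

x_0 = 0.2500, f(x_0) = 1.284025, coefficient = 1
x_1 = 0.5417, f(x_1) = 1.718869, coefficient = 4
x_2 = 0.8333, f(x_2) = 2.300976, coefficient = 2
x_3 = 1.1250, f(x_3) = 3.080217, coefficient = 4
x_4 = 1.4167, f(x_4) = 4.123353, coefficient = 2
x_5 = 1.7083, f(x_5) = 5.519754, coefficient = 4
x_6 = 2.0000, f(x_6) = 7.389056, coefficient = 1

I ≈ (0.291667/3) × 62.797101 = 6.105274
Exact value: 6.105031
Error: 0.000243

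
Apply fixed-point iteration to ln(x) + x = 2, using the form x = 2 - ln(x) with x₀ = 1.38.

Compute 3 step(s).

Equation: ln(x) + x = 2
Fixed-point form: x = 2 - ln(x)
x₀ = 1.38

x_1 = g(1.380000) = 1.677917
x_2 = g(1.677917) = 1.482447
x_3 = g(1.482447) = 1.606306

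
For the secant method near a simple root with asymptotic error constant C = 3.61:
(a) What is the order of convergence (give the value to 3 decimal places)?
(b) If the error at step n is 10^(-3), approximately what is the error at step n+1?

(a) Secant method has superlinear convergence with order φ = (1+√5)/2 ≈ 1.618.
    This means |e_{n+1}| ≈ C|e_n|^1.618.

(b) With |e_n| = 10^(-3) and C = 3.61:
    |e_{n+1}| ≈ 3.61 × (10^(-3))^1.618 = 3.61 × 10^(-4.85)

(a) ≈ 1.618 (golden ratio); (b) |e_{n+1}| ≈ 5.051e-05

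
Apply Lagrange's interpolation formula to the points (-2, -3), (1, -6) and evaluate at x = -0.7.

Lagrange interpolation formula:
P(x) = Σ yᵢ × Lᵢ(x)
where Lᵢ(x) = Π_{j≠i} (x - xⱼ)/(xᵢ - xⱼ)

L_0(-0.7) = (-0.7 - 1)/(-2 - 1) = 0.566667
L_1(-0.7) = (-0.7 - (-2))/(1 - (-2)) = 0.433333

P(-0.7) = (-3)×L_0(-0.7) + (-6)×L_1(-0.7)
P(-0.7) = -4.300000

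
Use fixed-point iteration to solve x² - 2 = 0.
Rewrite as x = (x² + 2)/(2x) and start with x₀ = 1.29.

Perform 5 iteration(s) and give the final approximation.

Equation: x² - 2 = 0
Fixed-point form: x = (x² + 2)/(2x)
x₀ = 1.29

x_1 = g(1.290000) = 1.420194
x_2 = g(1.420194) = 1.414226
x_3 = g(1.414226) = 1.414214
x_4 = g(1.414214) = 1.414214
x_5 = g(1.414214) = 1.414214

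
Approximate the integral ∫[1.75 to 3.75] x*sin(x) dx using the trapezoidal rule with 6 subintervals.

f(x) = x*sin(x)
a = 1.75, b = 3.75, n = 6
h = (b - a)/n = 0.333333

Trapezoidal rule: (h/2)[f(x₀) + 2f(x₁) + 2f(x₂) + ... + f(xₙ)]

x_0 = 1.7500, f(x_0) = 1.721975, coefficient = 1
x_1 = 2.0833, f(x_1) = 1.815632, coefficient = 2
x_2 = 2.4167, f(x_2) = 1.602443, coefficient = 2
x_3 = 2.7500, f(x_3) = 1.049568, coefficient = 2
x_4 = 3.0833, f(x_4) = 0.179531, coefficient = 2
x_5 = 3.4167, f(x_5) = -0.928029, coefficient = 2
x_6 = 3.7500, f(x_6) = -2.143355, coefficient = 1

I ≈ (0.333333/2) × 7.016911 = 1.169485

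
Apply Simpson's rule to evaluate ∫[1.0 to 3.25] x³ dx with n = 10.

f(x) = x³
a = 1.0, b = 3.25, n = 10
h = (b - a)/n = 0.225000

Simpson's rule: (h/3)[f(x₀) + 4f(x₁) + 2f(x₂) + ... + f(xₙ)]

x_0 = 1.0000, f(x_0) = 1.000000, coefficient = 1
x_1 = 1.2250, f(x_1) = 1.838266, coefficient = 4
x_2 = 1.4500, f(x_2) = 3.048625, coefficient = 2
x_3 = 1.6750, f(x_3) = 4.699422, coefficient = 4
x_4 = 1.9000, f(x_4) = 6.859000, coefficient = 2
x_5 = 2.1250, f(x_5) = 9.595703, coefficient = 4
x_6 = 2.3500, f(x_6) = 12.977875, coefficient = 2
x_7 = 2.5750, f(x_7) = 17.073859, coefficient = 4
x_8 = 2.8000, f(x_8) = 21.952000, coefficient = 2
x_9 = 3.0250, f(x_9) = 27.680641, coefficient = 4
x_10 = 3.2500, f(x_10) = 34.328125, coefficient = 1

I ≈ (0.225000/3) × 368.554688 = 27.641602
Exact value: 27.641602
Error: 0.000000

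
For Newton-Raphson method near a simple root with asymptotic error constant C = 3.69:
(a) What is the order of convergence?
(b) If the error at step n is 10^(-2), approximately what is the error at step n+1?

(a) Newton-Raphson has quadratic (order 2) convergence near simple roots.
    This means |e_{n+1}| ≈ C|e_n|².

(b) With |e_n| = 10^(-2) and C = 3.69:
    |e_{n+1}| ≈ 3.69 × (10^(-2))² = 3.69 × 10^(-4)

(a) 2 (quadratic); (b) |e_{n+1}| ≈ 3.690e-04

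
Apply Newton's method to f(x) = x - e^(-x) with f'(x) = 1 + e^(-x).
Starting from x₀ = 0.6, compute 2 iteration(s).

f(x) = x - e^(-x)
f'(x) = 1 + e^(-x)
x₀ = 0.6

Newton-Raphson formula: x_{n+1} = x_n - f(x_n)/f'(x_n)

Iteration 1:
  f(0.600000) = 0.051188
  f'(0.600000) = 1.548812
  x_1 = 0.600000 - 0.051188/1.548812 = 0.566950
Iteration 2:
  f(0.566950) = -0.000303
  f'(0.566950) = 1.567253
  x_2 = 0.566950 - (-0.000303)/1.567253 = 0.567143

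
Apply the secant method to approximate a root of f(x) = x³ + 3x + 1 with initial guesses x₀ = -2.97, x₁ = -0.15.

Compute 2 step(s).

f(x) = x³ + 3x + 1
x₀ = -2.97, x₁ = -0.15

Secant formula: x_{n+1} = x_n - f(x_n)(x_n - x_{n-1})/(f(x_n) - f(x_{n-1}))

Iteration 1:
  f(-2.970000) = -34.108073
  f(-0.150000) = 0.546625
  x_2 = -0.150000 - 0.546625×(-0.150000 - (-2.970000))/(0.546625 - (-34.108073))
       = -0.194481
Iteration 2:
  f(-0.150000) = 0.546625
  f(-0.194481) = 0.409201
  x_3 = -0.194481 - 0.409201×(-0.194481 - (-0.150000))/(0.409201 - 0.546625)
       = -0.326930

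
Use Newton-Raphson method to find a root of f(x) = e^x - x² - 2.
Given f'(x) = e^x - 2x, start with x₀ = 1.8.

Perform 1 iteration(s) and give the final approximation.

f(x) = e^x - x² - 2
f'(x) = e^x - 2x
x₀ = 1.8

Newton-Raphson formula: x_{n+1} = x_n - f(x_n)/f'(x_n)

Iteration 1:
  f(1.800000) = 0.809647
  f'(1.800000) = 2.449647
  x_1 = 1.800000 - 0.809647/2.449647 = 1.469484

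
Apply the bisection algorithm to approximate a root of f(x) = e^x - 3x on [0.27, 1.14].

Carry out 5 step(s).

f(x) = e^x - 3x
Initial interval: [0.27, 1.14]

Iteration 1:
  c_1 = (0.270000 + 1.140000)/2 = 0.705000
  f(c_1) = f(0.705000) = -0.091153
  f(a) × f(c) < 0, new interval: [0.270000, 0.705000]
Iteration 2:
  c_2 = (0.270000 + 0.705000)/2 = 0.487500
  f(c_2) = f(0.487500) = 0.165741
  f(a) × f(c) ≥ 0, new interval: [0.487500, 0.705000]
Iteration 3:
  c_3 = (0.487500 + 0.705000)/2 = 0.596250
  f(c_3) = f(0.596250) = 0.026549
  f(a) × f(c) ≥ 0, new interval: [0.596250, 0.705000]
Iteration 4:
  c_4 = (0.596250 + 0.705000)/2 = 0.650625
  f(c_4) = f(0.650625) = -0.035137
  f(a) × f(c) < 0, new interval: [0.596250, 0.650625]
Iteration 5:
  c_5 = (0.596250 + 0.650625)/2 = 0.623437
  f(c_5) = f(0.623437) = -0.004983
  f(a) × f(c) < 0, new interval: [0.596250, 0.623437]

After 5 iteration(s), the approximation is c_5 = 0.623437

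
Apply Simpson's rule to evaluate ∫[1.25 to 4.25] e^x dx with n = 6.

f(x) = e^x
a = 1.25, b = 4.25, n = 6
h = (b - a)/n = 0.500000

Simpson's rule: (h/3)[f(x₀) + 4f(x₁) + 2f(x₂) + ... + f(xₙ)]

x_0 = 1.2500, f(x_0) = 3.490343, coefficient = 1
x_1 = 1.7500, f(x_1) = 5.754603, coefficient = 4
x_2 = 2.2500, f(x_2) = 9.487736, coefficient = 2
x_3 = 2.7500, f(x_3) = 15.642632, coefficient = 4
x_4 = 3.2500, f(x_4) = 25.790340, coefficient = 2
x_5 = 3.7500, f(x_5) = 42.521082, coefficient = 4
x_6 = 4.2500, f(x_6) = 70.105412, coefficient = 1

I ≈ (0.500000/3) × 399.825173 = 66.637529
Exact value: 66.615069
Error: 0.022459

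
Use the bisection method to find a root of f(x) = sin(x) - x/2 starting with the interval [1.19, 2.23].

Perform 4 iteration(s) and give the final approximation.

f(x) = sin(x) - x/2
Initial interval: [1.19, 2.23]

Iteration 1:
  c_1 = (1.190000 + 2.230000)/2 = 1.710000
  f(c_1) = f(1.710000) = 0.135327
  f(a) × f(c) ≥ 0, new interval: [1.710000, 2.230000]
Iteration 2:
  c_2 = (1.710000 + 2.230000)/2 = 1.970000
  f(c_2) = f(1.970000) = -0.063629
  f(a) × f(c) < 0, new interval: [1.710000, 1.970000]
Iteration 3:
  c_3 = (1.710000 + 1.970000)/2 = 1.840000
  f(c_3) = f(1.840000) = 0.043983
  f(a) × f(c) ≥ 0, new interval: [1.840000, 1.970000]
Iteration 4:
  c_4 = (1.840000 + 1.970000)/2 = 1.905000
  f(c_4) = f(1.905000) = -0.007828
  f(a) × f(c) < 0, new interval: [1.840000, 1.905000]

After 4 iteration(s), the approximation is c_4 = 1.905000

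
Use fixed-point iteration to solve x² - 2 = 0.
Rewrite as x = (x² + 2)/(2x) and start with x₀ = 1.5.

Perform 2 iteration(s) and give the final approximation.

Equation: x² - 2 = 0
Fixed-point form: x = (x² + 2)/(2x)
x₀ = 1.5

x_1 = g(1.500000) = 1.416667
x_2 = g(1.416667) = 1.414216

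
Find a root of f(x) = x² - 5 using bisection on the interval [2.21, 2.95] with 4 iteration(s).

f(x) = x² - 5
Initial interval: [2.21, 2.95]

Iteration 1:
  c_1 = (2.210000 + 2.950000)/2 = 2.580000
  f(c_1) = f(2.580000) = 1.656400
  f(a) × f(c) < 0, new interval: [2.210000, 2.580000]
Iteration 2:
  c_2 = (2.210000 + 2.580000)/2 = 2.395000
  f(c_2) = f(2.395000) = 0.736025
  f(a) × f(c) < 0, new interval: [2.210000, 2.395000]
Iteration 3:
  c_3 = (2.210000 + 2.395000)/2 = 2.302500
  f(c_3) = f(2.302500) = 0.301506
  f(a) × f(c) < 0, new interval: [2.210000, 2.302500]
Iteration 4:
  c_4 = (2.210000 + 2.302500)/2 = 2.256250
  f(c_4) = f(2.256250) = 0.090664
  f(a) × f(c) < 0, new interval: [2.210000, 2.256250]

After 4 iteration(s), the approximation is c_4 = 2.256250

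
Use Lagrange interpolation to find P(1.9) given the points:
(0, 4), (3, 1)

Lagrange interpolation formula:
P(x) = Σ yᵢ × Lᵢ(x)
where Lᵢ(x) = Π_{j≠i} (x - xⱼ)/(xᵢ - xⱼ)

L_0(1.9) = (1.9 - 3)/(0 - 3) = 0.366667
L_1(1.9) = (1.9 - 0)/(3 - 0) = 0.633333

P(1.9) = 4×L_0(1.9) + 1×L_1(1.9)
P(1.9) = 2.100000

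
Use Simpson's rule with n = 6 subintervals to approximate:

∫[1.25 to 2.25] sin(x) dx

f(x) = sin(x)
a = 1.25, b = 2.25, n = 6
h = (b - a)/n = 0.166667

Simpson's rule: (h/3)[f(x₀) + 4f(x₁) + 2f(x₂) + ... + f(xₙ)]

x_0 = 1.2500, f(x_0) = 0.948985, coefficient = 1
x_1 = 1.4167, f(x_1) = 0.988146, coefficient = 4
x_2 = 1.5833, f(x_2) = 0.999921, coefficient = 2
x_3 = 1.7500, f(x_3) = 0.983986, coefficient = 4
x_4 = 1.9167, f(x_4) = 0.940781, coefficient = 2
x_5 = 2.0833, f(x_5) = 0.871503, coefficient = 4
x_6 = 2.2500, f(x_6) = 0.778073, coefficient = 1

I ≈ (0.166667/3) × 16.983001 = 0.943500
Exact value: 0.943496
Error: 0.000004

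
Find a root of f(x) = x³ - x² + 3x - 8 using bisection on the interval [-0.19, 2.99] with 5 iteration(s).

f(x) = x³ - x² + 3x - 8
Initial interval: [-0.19, 2.99]

Iteration 1:
  c_1 = (-0.190000 + 2.990000)/2 = 1.400000
  f(c_1) = f(1.400000) = -3.016000
  f(a) × f(c) ≥ 0, new interval: [1.400000, 2.990000]
Iteration 2:
  c_2 = (1.400000 + 2.990000)/2 = 2.195000
  f(c_2) = f(2.195000) = 4.342540
  f(a) × f(c) < 0, new interval: [1.400000, 2.195000]
Iteration 3:
  c_3 = (1.400000 + 2.195000)/2 = 1.797500
  f(c_3) = f(1.797500) = -0.030773
  f(a) × f(c) ≥ 0, new interval: [1.797500, 2.195000]
Iteration 4:
  c_4 = (1.797500 + 2.195000)/2 = 1.996250
  f(c_4) = f(1.996250) = 1.958820
  f(a) × f(c) < 0, new interval: [1.797500, 1.996250]
Iteration 5:
  c_5 = (1.797500 + 1.996250)/2 = 1.896875
  f(c_5) = f(1.896875) = 0.917702
  f(a) × f(c) < 0, new interval: [1.797500, 1.896875]

After 5 iteration(s), the approximation is c_5 = 1.896875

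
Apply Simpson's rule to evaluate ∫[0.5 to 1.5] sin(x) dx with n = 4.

f(x) = sin(x)
a = 0.5, b = 1.5, n = 4
h = (b - a)/n = 0.250000

Simpson's rule: (h/3)[f(x₀) + 4f(x₁) + 2f(x₂) + ... + f(xₙ)]

x_0 = 0.5000, f(x_0) = 0.479426, coefficient = 1
x_1 = 0.7500, f(x_1) = 0.681639, coefficient = 4
x_2 = 1.0000, f(x_2) = 0.841471, coefficient = 2
x_3 = 1.2500, f(x_3) = 0.948985, coefficient = 4
x_4 = 1.5000, f(x_4) = 0.997495, coefficient = 1

I ≈ (0.250000/3) × 9.682356 = 0.806863
Exact value: 0.806845
Error: 0.000018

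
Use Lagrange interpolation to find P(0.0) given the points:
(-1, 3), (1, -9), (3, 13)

Lagrange interpolation formula:
P(x) = Σ yᵢ × Lᵢ(x)
where Lᵢ(x) = Π_{j≠i} (x - xⱼ)/(xᵢ - xⱼ)

L_0(0.0) = (0.0 - 1)/(-1 - 1) × (0.0 - 3)/(-1 - 3) = 0.375000
L_1(0.0) = (0.0 - (-1))/(1 - (-1)) × (0.0 - 3)/(1 - 3) = 0.750000
L_2(0.0) = (0.0 - (-1))/(3 - (-1)) × (0.0 - 1)/(3 - 1) = -0.125000

P(0.0) = 3×L_0(0.0) + (-9)×L_1(0.0) + 13×L_2(0.0)
P(0.0) = -7.250000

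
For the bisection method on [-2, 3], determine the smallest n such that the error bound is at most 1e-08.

We need (b-a)/2^n ≤ 1e-08
(3 - (-2))/2^n ≤ 1e-08
5/2^n ≤ 1e-08
2^n ≥ 500000000
n ≥ log₂(500000000) = 28.90
n ≥ 29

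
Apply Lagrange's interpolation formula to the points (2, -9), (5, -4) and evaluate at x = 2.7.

Lagrange interpolation formula:
P(x) = Σ yᵢ × Lᵢ(x)
where Lᵢ(x) = Π_{j≠i} (x - xⱼ)/(xᵢ - xⱼ)

L_0(2.7) = (2.7 - 5)/(2 - 5) = 0.766667
L_1(2.7) = (2.7 - 2)/(5 - 2) = 0.233333

P(2.7) = (-9)×L_0(2.7) + (-4)×L_1(2.7)
P(2.7) = -7.833333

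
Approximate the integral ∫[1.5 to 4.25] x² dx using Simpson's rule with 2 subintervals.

f(x) = x²
a = 1.5, b = 4.25, n = 2
h = (b - a)/n = 1.375000

Simpson's rule: (h/3)[f(x₀) + 4f(x₁) + 2f(x₂) + ... + f(xₙ)]

x_0 = 1.5000, f(x_0) = 2.250000, coefficient = 1
x_1 = 2.8750, f(x_1) = 8.265625, coefficient = 4
x_2 = 4.2500, f(x_2) = 18.062500, coefficient = 1

I ≈ (1.375000/3) × 53.375000 = 24.463542
Exact value: 24.463542
Error: 0.000000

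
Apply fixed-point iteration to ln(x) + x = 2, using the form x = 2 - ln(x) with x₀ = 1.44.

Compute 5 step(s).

Equation: ln(x) + x = 2
Fixed-point form: x = 2 - ln(x)
x₀ = 1.44

x_1 = g(1.440000) = 1.635357
x_2 = g(1.635357) = 1.508139
x_3 = g(1.508139) = 1.589124
x_4 = g(1.589124) = 1.536817
x_5 = g(1.536817) = 1.570286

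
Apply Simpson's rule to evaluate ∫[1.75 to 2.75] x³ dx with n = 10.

f(x) = x³
a = 1.75, b = 2.75, n = 10
h = (b - a)/n = 0.100000

Simpson's rule: (h/3)[f(x₀) + 4f(x₁) + 2f(x₂) + ... + f(xₙ)]

x_0 = 1.7500, f(x_0) = 5.359375, coefficient = 1
x_1 = 1.8500, f(x_1) = 6.331625, coefficient = 4
x_2 = 1.9500, f(x_2) = 7.414875, coefficient = 2
x_3 = 2.0500, f(x_3) = 8.615125, coefficient = 4
x_4 = 2.1500, f(x_4) = 9.938375, coefficient = 2
x_5 = 2.2500, f(x_5) = 11.390625, coefficient = 4
x_6 = 2.3500, f(x_6) = 12.977875, coefficient = 2
x_7 = 2.4500, f(x_7) = 14.706125, coefficient = 4
x_8 = 2.5500, f(x_8) = 16.581375, coefficient = 2
x_9 = 2.6500, f(x_9) = 18.609625, coefficient = 4
x_10 = 2.7500, f(x_10) = 20.796875, coefficient = 1

I ≈ (0.100000/3) × 358.593750 = 11.953125
Exact value: 11.953125
Error: 0.000000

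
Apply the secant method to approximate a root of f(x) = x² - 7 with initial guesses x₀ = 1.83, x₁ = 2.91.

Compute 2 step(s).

f(x) = x² - 7
x₀ = 1.83, x₁ = 2.91

Secant formula: x_{n+1} = x_n - f(x_n)(x_n - x_{n-1})/(f(x_n) - f(x_{n-1}))

Iteration 1:
  f(1.830000) = -3.651100
  f(2.910000) = 1.468100
  x_2 = 2.910000 - 1.468100×(2.910000 - 1.830000)/(1.468100 - (-3.651100))
       = 2.600274
Iteration 2:
  f(2.910000) = 1.468100
  f(2.600274) = -0.238574
  x_3 = 2.600274 - (-0.238574)×(2.600274 - 2.910000)/(-0.238574 - 1.468100)
       = 2.643570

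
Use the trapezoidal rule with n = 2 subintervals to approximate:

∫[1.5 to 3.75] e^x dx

f(x) = e^x
a = 1.5, b = 3.75, n = 2
h = (b - a)/n = 1.125000

Trapezoidal rule: (h/2)[f(x₀) + 2f(x₁) + 2f(x₂) + ... + f(xₙ)]

x_0 = 1.5000, f(x_0) = 4.481689, coefficient = 1
x_1 = 2.6250, f(x_1) = 13.804574, coefficient = 2
x_2 = 3.7500, f(x_2) = 42.521082, coefficient = 1

I ≈ (1.125000/2) × 74.611919 = 41.969205
Exact value: 38.039393
Error: 3.929812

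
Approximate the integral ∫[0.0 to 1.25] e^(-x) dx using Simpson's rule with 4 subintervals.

f(x) = e^(-x)
a = 0.0, b = 1.25, n = 4
h = (b - a)/n = 0.312500

Simpson's rule: (h/3)[f(x₀) + 4f(x₁) + 2f(x₂) + ... + f(xₙ)]

x_0 = 0.0000, f(x_0) = 1.000000, coefficient = 1
x_1 = 0.3125, f(x_1) = 0.731616, coefficient = 4
x_2 = 0.6250, f(x_2) = 0.535261, coefficient = 2
x_3 = 0.9375, f(x_3) = 0.391606, coefficient = 4
x_4 = 1.2500, f(x_4) = 0.286505, coefficient = 1

I ≈ (0.312500/3) × 6.849913 = 0.713533
Exact value: 0.713495
Error: 0.000037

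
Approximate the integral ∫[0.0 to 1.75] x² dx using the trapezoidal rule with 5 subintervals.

f(x) = x²
a = 0.0, b = 1.75, n = 5
h = (b - a)/n = 0.350000

Trapezoidal rule: (h/2)[f(x₀) + 2f(x₁) + 2f(x₂) + ... + f(xₙ)]

x_0 = 0.0000, f(x_0) = 0.000000, coefficient = 1
x_1 = 0.3500, f(x_1) = 0.122500, coefficient = 2
x_2 = 0.7000, f(x_2) = 0.490000, coefficient = 2
x_3 = 1.0500, f(x_3) = 1.102500, coefficient = 2
x_4 = 1.4000, f(x_4) = 1.960000, coefficient = 2
x_5 = 1.7500, f(x_5) = 3.062500, coefficient = 1

I ≈ (0.350000/2) × 10.412500 = 1.822187
Exact value: 1.786458
Error: 0.035729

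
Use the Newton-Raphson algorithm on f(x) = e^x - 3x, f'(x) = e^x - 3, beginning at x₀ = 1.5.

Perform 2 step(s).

f(x) = e^x - 3x
f'(x) = e^x - 3
x₀ = 1.5

Newton-Raphson formula: x_{n+1} = x_n - f(x_n)/f'(x_n)

Iteration 1:
  f(1.500000) = -0.018311
  f'(1.500000) = 1.481689
  x_1 = 1.500000 - (-0.018311)/1.481689 = 1.512358
Iteration 2:
  f(1.512358) = 0.000344
  f'(1.512358) = 1.537418
  x_2 = 1.512358 - 0.000344/1.537418 = 1.512135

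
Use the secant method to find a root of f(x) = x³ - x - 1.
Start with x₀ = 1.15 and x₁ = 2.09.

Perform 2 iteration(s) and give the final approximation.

f(x) = x³ - x - 1
x₀ = 1.15, x₁ = 2.09

Secant formula: x_{n+1} = x_n - f(x_n)(x_n - x_{n-1})/(f(x_n) - f(x_{n-1}))

Iteration 1:
  f(1.150000) = -0.629125
  f(2.090000) = 6.039329
  x_2 = 2.090000 - 6.039329×(2.090000 - 1.150000)/(6.039329 - (-0.629125))
       = 1.238683
Iteration 2:
  f(2.090000) = 6.039329
  f(1.238683) = -0.338128
  x_3 = 1.238683 - (-0.338128)×(1.238683 - 2.090000)/(-0.338128 - 6.039329)
       = 1.283819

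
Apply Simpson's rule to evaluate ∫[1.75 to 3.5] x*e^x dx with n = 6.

f(x) = x*e^x
a = 1.75, b = 3.5, n = 6
h = (b - a)/n = 0.291667

Simpson's rule: (h/3)[f(x₀) + 4f(x₁) + 2f(x₂) + ... + f(xₙ)]

x_0 = 1.7500, f(x_0) = 10.070555, coefficient = 1
x_1 = 2.0417, f(x_1) = 15.727852, coefficient = 4
x_2 = 2.3333, f(x_2) = 24.061937, coefficient = 2
x_3 = 2.6250, f(x_3) = 36.237007, coefficient = 4
x_4 = 2.9167, f(x_4) = 53.898793, coefficient = 2
x_5 = 3.2083, f(x_5) = 79.367179, coefficient = 4
x_6 = 3.5000, f(x_6) = 115.904082, coefficient = 1

I ≈ (0.291667/3) × 807.224248 = 78.480135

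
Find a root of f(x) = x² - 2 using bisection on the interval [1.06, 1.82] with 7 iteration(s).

f(x) = x² - 2
Initial interval: [1.06, 1.82]

Iteration 1:
  c_1 = (1.060000 + 1.820000)/2 = 1.440000
  f(c_1) = f(1.440000) = 0.073600
  f(a) × f(c) < 0, new interval: [1.060000, 1.440000]
Iteration 2:
  c_2 = (1.060000 + 1.440000)/2 = 1.250000
  f(c_2) = f(1.250000) = -0.437500
  f(a) × f(c) ≥ 0, new interval: [1.250000, 1.440000]
Iteration 3:
  c_3 = (1.250000 + 1.440000)/2 = 1.345000
  f(c_3) = f(1.345000) = -0.190975
  f(a) × f(c) ≥ 0, new interval: [1.345000, 1.440000]
Iteration 4:
  c_4 = (1.345000 + 1.440000)/2 = 1.392500
  f(c_4) = f(1.392500) = -0.060944
  f(a) × f(c) ≥ 0, new interval: [1.392500, 1.440000]
Iteration 5:
  c_5 = (1.392500 + 1.440000)/2 = 1.416250
  f(c_5) = f(1.416250) = 0.005764
  f(a) × f(c) < 0, new interval: [1.392500, 1.416250]
Iteration 6:
  c_6 = (1.392500 + 1.416250)/2 = 1.404375
  f(c_6) = f(1.404375) = -0.027731
  f(a) × f(c) ≥ 0, new interval: [1.404375, 1.416250]
Iteration 7:
  c_7 = (1.404375 + 1.416250)/2 = 1.410312
  f(c_7) = f(1.410312) = -0.011019
  f(a) × f(c) ≥ 0, new interval: [1.410312, 1.416250]

After 7 iteration(s), the approximation is c_7 = 1.410312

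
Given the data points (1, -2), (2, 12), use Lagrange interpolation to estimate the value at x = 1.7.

Lagrange interpolation formula:
P(x) = Σ yᵢ × Lᵢ(x)
where Lᵢ(x) = Π_{j≠i} (x - xⱼ)/(xᵢ - xⱼ)

L_0(1.7) = (1.7 - 2)/(1 - 2) = 0.300000
L_1(1.7) = (1.7 - 1)/(2 - 1) = 0.700000

P(1.7) = (-2)×L_0(1.7) + 12×L_1(1.7)
P(1.7) = 7.800000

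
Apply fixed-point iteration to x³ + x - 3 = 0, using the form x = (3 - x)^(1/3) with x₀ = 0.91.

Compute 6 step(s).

Equation: x³ + x - 3 = 0
Fixed-point form: x = (3 - x)^(1/3)
x₀ = 0.91

x_1 = g(0.910000) = 1.278543
x_2 = g(1.278543) = 1.198483
x_3 = g(1.198483) = 1.216782
x_4 = g(1.216782) = 1.212648
x_5 = g(1.212648) = 1.213584
x_6 = g(1.213584) = 1.213373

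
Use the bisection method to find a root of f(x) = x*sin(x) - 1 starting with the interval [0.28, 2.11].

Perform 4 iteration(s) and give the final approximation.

f(x) = x*sin(x) - 1
Initial interval: [0.28, 2.11]

Iteration 1:
  c_1 = (0.280000 + 2.110000)/2 = 1.195000
  f(c_1) = f(1.195000) = 0.111608
  f(a) × f(c) < 0, new interval: [0.280000, 1.195000]
Iteration 2:
  c_2 = (0.280000 + 1.195000)/2 = 0.737500
  f(c_2) = f(0.737500) = -0.504076
  f(a) × f(c) ≥ 0, new interval: [0.737500, 1.195000]
Iteration 3:
  c_3 = (0.737500 + 1.195000)/2 = 0.966250
  f(c_3) = f(0.966250) = -0.205008
  f(a) × f(c) ≥ 0, new interval: [0.966250, 1.195000]
Iteration 4:
  c_4 = (0.966250 + 1.195000)/2 = 1.080625
  f(c_4) = f(1.080625) = -0.046616
  f(a) × f(c) ≥ 0, new interval: [1.080625, 1.195000]

After 4 iteration(s), the approximation is c_4 = 1.080625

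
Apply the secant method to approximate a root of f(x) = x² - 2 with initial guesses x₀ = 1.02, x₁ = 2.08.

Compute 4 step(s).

f(x) = x² - 2
x₀ = 1.02, x₁ = 2.08

Secant formula: x_{n+1} = x_n - f(x_n)(x_n - x_{n-1})/(f(x_n) - f(x_{n-1}))

Iteration 1:
  f(1.020000) = -0.959600
  f(2.080000) = 2.326400
  x_2 = 2.080000 - 2.326400×(2.080000 - 1.020000)/(2.326400 - (-0.959600))
       = 1.329548
Iteration 2:
  f(2.080000) = 2.326400
  f(1.329548) = -0.232301
  x_3 = 1.329548 - (-0.232301)×(1.329548 - 2.080000)/(-0.232301 - 2.326400)
       = 1.397681
Iteration 3:
  f(1.329548) = -0.232301
  f(1.397681) = -0.046488
  x_4 = 1.397681 - (-0.046488)×(1.397681 - 1.329548)/(-0.046488 - (-0.232301))
       = 1.414727
Iteration 4:
  f(1.397681) = -0.046488
  f(1.414727) = 0.001452
  x_5 = 1.414727 - 0.001452×(1.414727 - 1.397681)/(0.001452 - (-0.046488))
       = 1.414211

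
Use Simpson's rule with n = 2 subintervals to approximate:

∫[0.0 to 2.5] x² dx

f(x) = x²
a = 0.0, b = 2.5, n = 2
h = (b - a)/n = 1.250000

Simpson's rule: (h/3)[f(x₀) + 4f(x₁) + 2f(x₂) + ... + f(xₙ)]

x_0 = 0.0000, f(x_0) = 0.000000, coefficient = 1
x_1 = 1.2500, f(x_1) = 1.562500, coefficient = 4
x_2 = 2.5000, f(x_2) = 6.250000, coefficient = 1

I ≈ (1.250000/3) × 12.500000 = 5.208333
Exact value: 5.208333
Error: 0.000000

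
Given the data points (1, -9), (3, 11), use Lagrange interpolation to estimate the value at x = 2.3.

Lagrange interpolation formula:
P(x) = Σ yᵢ × Lᵢ(x)
where Lᵢ(x) = Π_{j≠i} (x - xⱼ)/(xᵢ - xⱼ)

L_0(2.3) = (2.3 - 3)/(1 - 3) = 0.350000
L_1(2.3) = (2.3 - 1)/(3 - 1) = 0.650000

P(2.3) = (-9)×L_0(2.3) + 11×L_1(2.3)
P(2.3) = 4.000000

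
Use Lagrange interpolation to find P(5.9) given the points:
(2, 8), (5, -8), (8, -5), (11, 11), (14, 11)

Lagrange interpolation formula:
P(x) = Σ yᵢ × Lᵢ(x)
where Lᵢ(x) = Π_{j≠i} (x - xⱼ)/(xᵢ - xⱼ)

L_0(5.9) = (5.9 - 5)/(2 - 5) × (5.9 - 8)/(2 - 8) × (5.9 - 11)/(2 - 11) × (5.9 - 14)/(2 - 14) = -0.040162
L_1(5.9) = (5.9 - 2)/(5 - 2) × (5.9 - 8)/(5 - 8) × (5.9 - 11)/(5 - 11) × (5.9 - 14)/(5 - 14) = 0.696150
L_2(5.9) = (5.9 - 2)/(8 - 2) × (5.9 - 5)/(8 - 5) × (5.9 - 11)/(8 - 11) × (5.9 - 14)/(8 - 14) = 0.447525
L_3(5.9) = (5.9 - 2)/(11 - 2) × (5.9 - 5)/(11 - 5) × (5.9 - 8)/(11 - 8) × (5.9 - 14)/(11 - 14) = -0.122850
L_4(5.9) = (5.9 - 2)/(14 - 2) × (5.9 - 5)/(14 - 5) × (5.9 - 8)/(14 - 8) × (5.9 - 11)/(14 - 11) = 0.019338

P(5.9) = 8×L_0(5.9) + (-8)×L_1(5.9) + (-5)×L_2(5.9) + 11×L_3(5.9) + 11×L_4(5.9)
P(5.9) = -9.266762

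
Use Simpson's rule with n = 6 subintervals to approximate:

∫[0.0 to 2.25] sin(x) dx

f(x) = sin(x)
a = 0.0, b = 2.25, n = 6
h = (b - a)/n = 0.375000

Simpson's rule: (h/3)[f(x₀) + 4f(x₁) + 2f(x₂) + ... + f(xₙ)]

x_0 = 0.0000, f(x_0) = 0.000000, coefficient = 1
x_1 = 0.3750, f(x_1) = 0.366273, coefficient = 4
x_2 = 0.7500, f(x_2) = 0.681639, coefficient = 2
x_3 = 1.1250, f(x_3) = 0.902268, coefficient = 4
x_4 = 1.5000, f(x_4) = 0.997495, coefficient = 2
x_5 = 1.8750, f(x_5) = 0.954086, coefficient = 4
x_6 = 2.2500, f(x_6) = 0.778073, coefficient = 1

I ≈ (0.375000/3) × 13.026844 = 1.628356
Exact value: 1.628174
Error: 0.000182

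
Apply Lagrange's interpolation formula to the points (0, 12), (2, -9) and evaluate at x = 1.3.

Lagrange interpolation formula:
P(x) = Σ yᵢ × Lᵢ(x)
where Lᵢ(x) = Π_{j≠i} (x - xⱼ)/(xᵢ - xⱼ)

L_0(1.3) = (1.3 - 2)/(0 - 2) = 0.350000
L_1(1.3) = (1.3 - 0)/(2 - 0) = 0.650000

P(1.3) = 12×L_0(1.3) + (-9)×L_1(1.3)
P(1.3) = -1.650000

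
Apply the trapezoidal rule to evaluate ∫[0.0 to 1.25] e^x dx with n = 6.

f(x) = e^x
a = 0.0, b = 1.25, n = 6
h = (b - a)/n = 0.208333

Trapezoidal rule: (h/2)[f(x₀) + 2f(x₁) + 2f(x₂) + ... + f(xₙ)]

x_0 = 0.0000, f(x_0) = 1.000000, coefficient = 1
x_1 = 0.2083, f(x_1) = 1.231624, coefficient = 2
x_2 = 0.4167, f(x_2) = 1.516897, coefficient = 2
x_3 = 0.6250, f(x_3) = 1.868246, coefficient = 2
x_4 = 0.8333, f(x_4) = 2.300976, coefficient = 2
x_5 = 1.0417, f(x_5) = 2.833936, coefficient = 2
x_6 = 1.2500, f(x_6) = 3.490343, coefficient = 1

I ≈ (0.208333/2) × 23.993700 = 2.499344
Exact value: 2.490343
Error: 0.009001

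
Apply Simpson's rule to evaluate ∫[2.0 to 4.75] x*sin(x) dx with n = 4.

f(x) = x*sin(x)
a = 2.0, b = 4.75, n = 4
h = (b - a)/n = 0.687500

Simpson's rule: (h/3)[f(x₀) + 4f(x₁) + 2f(x₂) + ... + f(xₙ)]

x_0 = 2.0000, f(x_0) = 1.818595, coefficient = 1
x_1 = 2.6875, f(x_1) = 1.178864, coefficient = 4
x_2 = 3.3750, f(x_2) = -0.780617, coefficient = 2
x_3 = 4.0625, f(x_3) = -3.234363, coefficient = 4
x_4 = 4.7500, f(x_4) = -4.746641, coefficient = 1

I ≈ (0.687500/3) × -12.711276 = -2.913001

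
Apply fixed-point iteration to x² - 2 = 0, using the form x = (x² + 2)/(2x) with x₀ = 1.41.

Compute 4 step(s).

Equation: x² - 2 = 0
Fixed-point form: x = (x² + 2)/(2x)
x₀ = 1.41

x_1 = g(1.410000) = 1.414220
x_2 = g(1.414220) = 1.414214
x_3 = g(1.414214) = 1.414214
x_4 = g(1.414214) = 1.414214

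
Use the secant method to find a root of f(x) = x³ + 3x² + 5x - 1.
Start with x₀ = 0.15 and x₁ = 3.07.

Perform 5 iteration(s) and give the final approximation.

f(x) = x³ + 3x² + 5x - 1
x₀ = 0.15, x₁ = 3.07

Secant formula: x_{n+1} = x_n - f(x_n)(x_n - x_{n-1})/(f(x_n) - f(x_{n-1}))

Iteration 1:
  f(0.150000) = -0.179125
  f(3.070000) = 71.559143
  x_2 = 3.070000 - 71.559143×(3.070000 - 0.150000)/(71.559143 - (-0.179125))
       = 0.157291
Iteration 2:
  f(3.070000) = 71.559143
  f(0.157291) = -0.135432
  x_3 = 0.157291 - (-0.135432)×(0.157291 - 3.070000)/(-0.135432 - 71.559143)
       = 0.162793
Iteration 3:
  f(0.157291) = -0.135432
  f(0.162793) = -0.102215
  x_4 = 0.162793 - (-0.102215)×(0.162793 - 0.157291)/(-0.102215 - (-0.135432))
       = 0.179724
Iteration 4:
  f(0.162793) = -0.102215
  f(0.179724) = 0.001329
  x_5 = 0.179724 - 0.001329×(0.179724 - 0.162793)/(0.001329 - (-0.102215))
       = 0.179507
Iteration 5:
  f(0.179724) = 0.001329
  f(0.179507) = -0.000013
  x_6 = 0.179507 - (-0.000013)×(0.179507 - 0.179724)/(-0.000013 - 0.001329)
       = 0.179509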